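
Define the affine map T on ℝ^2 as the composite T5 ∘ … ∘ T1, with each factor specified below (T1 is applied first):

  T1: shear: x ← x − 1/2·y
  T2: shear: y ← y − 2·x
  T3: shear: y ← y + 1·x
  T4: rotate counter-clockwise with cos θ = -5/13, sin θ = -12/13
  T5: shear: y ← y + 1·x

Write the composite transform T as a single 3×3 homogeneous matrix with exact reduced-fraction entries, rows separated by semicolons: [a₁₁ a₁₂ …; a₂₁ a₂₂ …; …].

T = [-17/13 41/26 0; -24/13 19/13 0; 0 0 1]

T1 = [1 -1/2 0; 0 1 0; 0 0 1]
T2·T1 = [1 -1/2 0; -2 2 0; 0 0 1]
T3·…·T1 = [1 -1/2 0; -1 3/2 0; 0 0 1]
T4·…·T1 = [-17/13 41/26 0; -7/13 -3/26 0; 0 0 1]
T5·…·T1 = [-17/13 41/26 0; -24/13 19/13 0; 0 0 1]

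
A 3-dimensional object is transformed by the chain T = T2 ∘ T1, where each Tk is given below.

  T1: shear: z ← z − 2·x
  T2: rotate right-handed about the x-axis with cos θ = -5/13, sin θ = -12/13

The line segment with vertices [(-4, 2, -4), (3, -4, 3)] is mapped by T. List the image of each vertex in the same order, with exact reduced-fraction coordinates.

T1 shear: z ← z − 2·x: (-4, 2, -4) → (-4, 2, 4); (3, -4, 3) → (3, -4, -3)
T2 rotate right-handed about the x-axis with cos θ = -5/13, sin θ = -12/13: (-4, 2, 4) → (-4, 38/13, -44/13); (3, -4, -3) → (3, -16/13, 63/13)

image vertices: (-4, 38/13, -44/13), (3, -16/13, 63/13)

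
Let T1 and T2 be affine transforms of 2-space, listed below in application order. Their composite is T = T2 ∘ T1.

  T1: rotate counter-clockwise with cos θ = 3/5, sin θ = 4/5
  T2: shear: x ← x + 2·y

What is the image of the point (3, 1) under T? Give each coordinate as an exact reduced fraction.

T(p) = (7, 3)

T1 rotate counter-clockwise with cos θ = 3/5, sin θ = 4/5: (3, 1) → (1, 3)
T2 shear: x ← x + 2·y: (1, 3) → (7, 3)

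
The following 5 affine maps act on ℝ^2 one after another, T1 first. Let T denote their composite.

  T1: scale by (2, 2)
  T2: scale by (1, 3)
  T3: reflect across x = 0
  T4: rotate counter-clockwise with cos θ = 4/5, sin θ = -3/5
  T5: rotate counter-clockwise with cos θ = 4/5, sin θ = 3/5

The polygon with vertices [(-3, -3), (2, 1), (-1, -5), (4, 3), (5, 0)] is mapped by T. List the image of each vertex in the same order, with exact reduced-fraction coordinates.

image vertices: (6, -18), (-4, 6), (2, -30), (-8, 18), (-10, 0)

T1 scale by (2, 2): (-3, -3) → (-6, -6); (2, 1) → (4, 2); (-1, -5) → (-2, -10); (4, 3) → (8, 6); (5, 0) → (10, 0)
T2 scale by (1, 3): (-6, -6) → (-6, -18); (4, 2) → (4, 6); (-2, -10) → (-2, -30); (8, 6) → (8, 18); (10, 0) → (10, 0)
T3 reflect across x = 0: (-6, -18) → (6, -18); (4, 6) → (-4, 6); (-2, -30) → (2, -30); (8, 18) → (-8, 18); (10, 0) → (-10, 0)
T4 rotate counter-clockwise with cos θ = 4/5, sin θ = -3/5: (6, -18) → (-6, -18); (-4, 6) → (2/5, 36/5); (2, -30) → (-82/5, -126/5); (-8, 18) → (22/5, 96/5); (-10, 0) → (-8, 6)
T5 rotate counter-clockwise with cos θ = 4/5, sin θ = 3/5: (-6, -18) → (6, -18); (2/5, 36/5) → (-4, 6); (-82/5, -126/5) → (2, -30); (22/5, 96/5) → (-8, 18); (-8, 6) → (-10, 0)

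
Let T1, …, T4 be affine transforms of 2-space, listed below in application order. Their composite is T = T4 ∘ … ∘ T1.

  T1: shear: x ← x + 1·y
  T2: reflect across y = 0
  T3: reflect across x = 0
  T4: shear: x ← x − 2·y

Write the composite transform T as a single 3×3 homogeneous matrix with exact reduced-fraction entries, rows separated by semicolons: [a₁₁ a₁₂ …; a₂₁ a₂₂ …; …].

T1 = [1 1 0; 0 1 0; 0 0 1]
T2·T1 = [1 1 0; 0 -1 0; 0 0 1]
T3·…·T1 = [-1 -1 0; 0 -1 0; 0 0 1]
T4·…·T1 = [-1 1 0; 0 -1 0; 0 0 1]

T = [-1 1 0; 0 -1 0; 0 0 1]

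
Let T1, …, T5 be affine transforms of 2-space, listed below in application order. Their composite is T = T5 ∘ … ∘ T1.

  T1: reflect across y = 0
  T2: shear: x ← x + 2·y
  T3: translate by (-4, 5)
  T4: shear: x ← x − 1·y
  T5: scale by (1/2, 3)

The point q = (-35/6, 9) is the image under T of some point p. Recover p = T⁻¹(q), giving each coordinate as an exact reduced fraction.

p = (-2/3, 2)

T1 = [1 0 0; 0 -1 0; 0 0 1]
T2·T1 = [1 -2 0; 0 -1 0; 0 0 1]
T3·…·T1 = [1 -2 -4; 0 -1 5; 0 0 1]
T4·…·T1 = [1 -1 -9; 0 -1 5; 0 0 1]
T5·…·T1 = [1/2 -1/2 -9/2; 0 -3 15; 0 0 1]
det M = -3/2; M⁻¹ = [2 -1/3 14; 0 -1/3 5; 0 0 1]
M⁻¹ · (-35/6, 9)ᵀ = (-2/3, 2)ᵀ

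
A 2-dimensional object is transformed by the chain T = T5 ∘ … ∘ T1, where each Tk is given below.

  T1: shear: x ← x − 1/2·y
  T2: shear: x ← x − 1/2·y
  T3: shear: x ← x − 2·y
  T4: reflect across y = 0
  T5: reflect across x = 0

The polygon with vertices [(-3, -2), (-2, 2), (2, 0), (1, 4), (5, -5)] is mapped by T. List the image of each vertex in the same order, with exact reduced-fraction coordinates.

T1 shear: x ← x − 1/2·y: (-3, -2) → (-2, -2); (-2, 2) → (-3, 2); (2, 0) → (2, 0); (1, 4) → (-1, 4); (5, -5) → (15/2, -5)
T2 shear: x ← x − 1/2·y: (-2, -2) → (-1, -2); (-3, 2) → (-4, 2); (2, 0) → (2, 0); (-1, 4) → (-3, 4); (15/2, -5) → (10, -5)
T3 shear: x ← x − 2·y: (-1, -2) → (3, -2); (-4, 2) → (-8, 2); (2, 0) → (2, 0); (-3, 4) → (-11, 4); (10, -5) → (20, -5)
T4 reflect across y = 0: (3, -2) → (3, 2); (-8, 2) → (-8, -2); (2, 0) → (2, 0); (-11, 4) → (-11, -4); (20, -5) → (20, 5)
T5 reflect across x = 0: (3, 2) → (-3, 2); (-8, -2) → (8, -2); (2, 0) → (-2, 0); (-11, -4) → (11, -4); (20, 5) → (-20, 5)

image vertices: (-3, 2), (8, -2), (-2, 0), (11, -4), (-20, 5)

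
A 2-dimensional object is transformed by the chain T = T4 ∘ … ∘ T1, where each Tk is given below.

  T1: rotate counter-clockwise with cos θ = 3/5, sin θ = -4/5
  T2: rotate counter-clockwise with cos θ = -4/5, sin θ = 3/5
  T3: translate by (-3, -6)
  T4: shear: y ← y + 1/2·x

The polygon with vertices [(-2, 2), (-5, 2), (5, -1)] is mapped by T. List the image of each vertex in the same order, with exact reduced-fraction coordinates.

image vertices: (-5, -21/2), (-5, -27/2), (-2, -2)

T1 rotate counter-clockwise with cos θ = 3/5, sin θ = -4/5: (-2, 2) → (2/5, 14/5); (-5, 2) → (-7/5, 26/5); (5, -1) → (11/5, -23/5)
T2 rotate counter-clockwise with cos θ = -4/5, sin θ = 3/5: (2/5, 14/5) → (-2, -2); (-7/5, 26/5) → (-2, -5); (11/5, -23/5) → (1, 5)
T3 translate by (-3, -6): (-2, -2) → (-5, -8); (-2, -5) → (-5, -11); (1, 5) → (-2, -1)
T4 shear: y ← y + 1/2·x: (-5, -8) → (-5, -21/2); (-5, -11) → (-5, -27/2); (-2, -1) → (-2, -2)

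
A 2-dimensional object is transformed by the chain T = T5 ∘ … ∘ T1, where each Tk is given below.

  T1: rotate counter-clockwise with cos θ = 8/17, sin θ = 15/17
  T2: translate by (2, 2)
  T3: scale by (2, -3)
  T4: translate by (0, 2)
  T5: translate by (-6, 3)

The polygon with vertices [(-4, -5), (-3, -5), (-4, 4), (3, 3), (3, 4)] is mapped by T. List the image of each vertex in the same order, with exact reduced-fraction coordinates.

T1 rotate counter-clockwise with cos θ = 8/17, sin θ = 15/17: (-4, -5) → (43/17, -100/17); (-3, -5) → (3, -5); (-4, 4) → (-92/17, -28/17); (3, 3) → (-21/17, 69/17); (3, 4) → (-36/17, 77/17)
T2 translate by (2, 2): (43/17, -100/17) → (77/17, -66/17); (3, -5) → (5, -3); (-92/17, -28/17) → (-58/17, 6/17); (-21/17, 69/17) → (13/17, 103/17); (-36/17, 77/17) → (-2/17, 111/17)
T3 scale by (2, -3): (77/17, -66/17) → (154/17, 198/17); (5, -3) → (10, 9); (-58/17, 6/17) → (-116/17, -18/17); (13/17, 103/17) → (26/17, -309/17); (-2/17, 111/17) → (-4/17, -333/17)
T4 translate by (0, 2): (154/17, 198/17) → (154/17, 232/17); (10, 9) → (10, 11); (-116/17, -18/17) → (-116/17, 16/17); (26/17, -309/17) → (26/17, -275/17); (-4/17, -333/17) → (-4/17, -299/17)
T5 translate by (-6, 3): (154/17, 232/17) → (52/17, 283/17); (10, 11) → (4, 14); (-116/17, 16/17) → (-218/17, 67/17); (26/17, -275/17) → (-76/17, -224/17); (-4/17, -299/17) → (-106/17, -248/17)

image vertices: (52/17, 283/17), (4, 14), (-218/17, 67/17), (-76/17, -224/17), (-106/17, -248/17)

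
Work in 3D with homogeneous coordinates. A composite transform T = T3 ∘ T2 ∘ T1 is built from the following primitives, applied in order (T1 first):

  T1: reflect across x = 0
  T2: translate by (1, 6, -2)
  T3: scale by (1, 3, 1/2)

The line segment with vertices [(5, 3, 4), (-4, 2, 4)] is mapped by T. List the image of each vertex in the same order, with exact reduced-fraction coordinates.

T1 reflect across x = 0: (5, 3, 4) → (-5, 3, 4); (-4, 2, 4) → (4, 2, 4)
T2 translate by (1, 6, -2): (-5, 3, 4) → (-4, 9, 2); (4, 2, 4) → (5, 8, 2)
T3 scale by (1, 3, 1/2): (-4, 9, 2) → (-4, 27, 1); (5, 8, 2) → (5, 24, 1)

image vertices: (-4, 27, 1), (5, 24, 1)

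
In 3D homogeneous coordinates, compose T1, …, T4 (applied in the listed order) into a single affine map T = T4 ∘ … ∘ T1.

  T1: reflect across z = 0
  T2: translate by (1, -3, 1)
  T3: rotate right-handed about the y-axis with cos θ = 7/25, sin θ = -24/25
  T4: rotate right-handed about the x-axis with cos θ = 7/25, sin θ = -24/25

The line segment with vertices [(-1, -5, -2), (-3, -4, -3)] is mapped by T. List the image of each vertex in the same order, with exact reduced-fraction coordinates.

image vertices: (-72/25, -896/625, 4947/625), (-22/5, -341/125, 812/125)

T1 reflect across z = 0: (-1, -5, -2) → (-1, -5, 2); (-3, -4, -3) → (-3, -4, 3)
T2 translate by (1, -3, 1): (-1, -5, 2) → (0, -8, 3); (-3, -4, 3) → (-2, -7, 4)
T3 rotate right-handed about the y-axis with cos θ = 7/25, sin θ = -24/25: (0, -8, 3) → (-72/25, -8, 21/25); (-2, -7, 4) → (-22/5, -7, -4/5)
T4 rotate right-handed about the x-axis with cos θ = 7/25, sin θ = -24/25: (-72/25, -8, 21/25) → (-72/25, -896/625, 4947/625); (-22/5, -7, -4/5) → (-22/5, -341/125, 812/125)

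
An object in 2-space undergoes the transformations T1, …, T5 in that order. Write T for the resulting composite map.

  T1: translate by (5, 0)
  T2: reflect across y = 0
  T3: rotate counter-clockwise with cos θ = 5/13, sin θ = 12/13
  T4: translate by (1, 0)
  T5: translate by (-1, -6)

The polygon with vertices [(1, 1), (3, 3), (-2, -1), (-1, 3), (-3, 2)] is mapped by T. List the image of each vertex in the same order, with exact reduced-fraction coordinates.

T1 translate by (5, 0): (1, 1) → (6, 1); (3, 3) → (8, 3); (-2, -1) → (3, -1); (-1, 3) → (4, 3); (-3, 2) → (2, 2)
T2 reflect across y = 0: (6, 1) → (6, -1); (8, 3) → (8, -3); (3, -1) → (3, 1); (4, 3) → (4, -3); (2, 2) → (2, -2)
T3 rotate counter-clockwise with cos θ = 5/13, sin θ = 12/13: (6, -1) → (42/13, 67/13); (8, -3) → (76/13, 81/13); (3, 1) → (3/13, 41/13); (4, -3) → (56/13, 33/13); (2, -2) → (34/13, 14/13)
T4 translate by (1, 0): (42/13, 67/13) → (55/13, 67/13); (76/13, 81/13) → (89/13, 81/13); (3/13, 41/13) → (16/13, 41/13); (56/13, 33/13) → (69/13, 33/13); (34/13, 14/13) → (47/13, 14/13)
T5 translate by (-1, -6): (55/13, 67/13) → (42/13, -11/13); (89/13, 81/13) → (76/13, 3/13); (16/13, 41/13) → (3/13, -37/13); (69/13, 33/13) → (56/13, -45/13); (47/13, 14/13) → (34/13, -64/13)

image vertices: (42/13, -11/13), (76/13, 3/13), (3/13, -37/13), (56/13, -45/13), (34/13, -64/13)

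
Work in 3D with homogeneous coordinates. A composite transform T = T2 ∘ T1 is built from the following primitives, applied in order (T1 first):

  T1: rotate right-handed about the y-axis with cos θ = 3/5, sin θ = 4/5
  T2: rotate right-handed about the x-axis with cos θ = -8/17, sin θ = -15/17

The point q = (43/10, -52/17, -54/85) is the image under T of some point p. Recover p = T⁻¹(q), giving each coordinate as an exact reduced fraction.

T1 = [3/5 0 4/5 0; 0 1 0 0; -4/5 0 3/5 0; 0 0 0 1]
T2·T1 = [3/5 0 4/5 0; -12/17 -8/17 9/17 0; 32/85 -15/17 -24/85 0; 0 0 0 1]
det M = 1; M⁻¹ = [3/5 -12/17 32/85 0; 0 -8/17 -15/17 0; 4/5 9/17 -24/85 0; 0 0 0 1]
M⁻¹ · (43/10, -52/17, -54/85)ᵀ = (9/2, 2, 2)ᵀ

p = (9/2, 2, 2)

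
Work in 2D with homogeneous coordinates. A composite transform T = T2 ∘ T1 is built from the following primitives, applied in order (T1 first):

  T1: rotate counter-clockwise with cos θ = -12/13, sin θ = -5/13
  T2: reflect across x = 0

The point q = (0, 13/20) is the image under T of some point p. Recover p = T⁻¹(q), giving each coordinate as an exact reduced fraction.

T1 = [-12/13 5/13 0; -5/13 -12/13 0; 0 0 1]
T2·T1 = [12/13 -5/13 0; -5/13 -12/13 0; 0 0 1]
det M = -1; M⁻¹ = [12/13 -5/13 0; -5/13 -12/13 0; 0 0 1]
M⁻¹ · (0, 13/20)ᵀ = (-1/4, -3/5)ᵀ

p = (-1/4, -3/5)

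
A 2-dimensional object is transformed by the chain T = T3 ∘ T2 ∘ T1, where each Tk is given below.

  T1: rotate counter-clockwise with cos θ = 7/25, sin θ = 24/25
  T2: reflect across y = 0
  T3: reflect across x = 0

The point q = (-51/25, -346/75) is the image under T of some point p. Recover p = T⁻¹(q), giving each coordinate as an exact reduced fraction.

p = (5, -2/3)

T1 = [7/25 -24/25 0; 24/25 7/25 0; 0 0 1]
T2·T1 = [7/25 -24/25 0; -24/25 -7/25 0; 0 0 1]
T3·…·T1 = [-7/25 24/25 0; -24/25 -7/25 0; 0 0 1]
det M = 1; M⁻¹ = [-7/25 -24/25 0; 24/25 -7/25 0; 0 0 1]
M⁻¹ · (-51/25, -346/75)ᵀ = (5, -2/3)ᵀ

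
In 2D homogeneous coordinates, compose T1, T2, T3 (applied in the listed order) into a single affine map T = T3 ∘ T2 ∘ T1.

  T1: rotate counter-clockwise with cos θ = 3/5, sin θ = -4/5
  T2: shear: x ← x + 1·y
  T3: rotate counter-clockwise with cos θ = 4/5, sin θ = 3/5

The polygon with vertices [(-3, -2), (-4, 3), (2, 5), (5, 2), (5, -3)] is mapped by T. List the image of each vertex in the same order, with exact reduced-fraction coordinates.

image vertices: (-62/25, -9/25), (1, 7), (111/25, 127/25), (78/25, -29/25), (-17/25, -194/25)

T1 rotate counter-clockwise with cos θ = 3/5, sin θ = -4/5: (-3, -2) → (-17/5, 6/5); (-4, 3) → (0, 5); (2, 5) → (26/5, 7/5); (5, 2) → (23/5, -14/5); (5, -3) → (3/5, -29/5)
T2 shear: x ← x + 1·y: (-17/5, 6/5) → (-11/5, 6/5); (0, 5) → (5, 5); (26/5, 7/5) → (33/5, 7/5); (23/5, -14/5) → (9/5, -14/5); (3/5, -29/5) → (-26/5, -29/5)
T3 rotate counter-clockwise with cos θ = 4/5, sin θ = 3/5: (-11/5, 6/5) → (-62/25, -9/25); (5, 5) → (1, 7); (33/5, 7/5) → (111/25, 127/25); (9/5, -14/5) → (78/25, -29/25); (-26/5, -29/5) → (-17/25, -194/25)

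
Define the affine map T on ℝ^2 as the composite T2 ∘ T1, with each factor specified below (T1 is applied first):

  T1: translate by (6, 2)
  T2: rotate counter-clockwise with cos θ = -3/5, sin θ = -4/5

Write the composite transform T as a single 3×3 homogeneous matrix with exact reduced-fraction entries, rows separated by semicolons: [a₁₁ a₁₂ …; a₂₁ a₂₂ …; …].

T = [-3/5 4/5 -2; -4/5 -3/5 -6; 0 0 1]

T1 = [1 0 6; 0 1 2; 0 0 1]
T2·T1 = [-3/5 4/5 -2; -4/5 -3/5 -6; 0 0 1]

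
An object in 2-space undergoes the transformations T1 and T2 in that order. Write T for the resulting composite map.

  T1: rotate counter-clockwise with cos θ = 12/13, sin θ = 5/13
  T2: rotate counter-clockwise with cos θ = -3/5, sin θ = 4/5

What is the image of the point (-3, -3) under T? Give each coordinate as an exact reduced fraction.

T(p) = (267/65, 69/65)

T1 rotate counter-clockwise with cos θ = 12/13, sin θ = 5/13: (-3, -3) → (-21/13, -51/13)
T2 rotate counter-clockwise with cos θ = -3/5, sin θ = 4/5: (-21/13, -51/13) → (267/65, 69/65)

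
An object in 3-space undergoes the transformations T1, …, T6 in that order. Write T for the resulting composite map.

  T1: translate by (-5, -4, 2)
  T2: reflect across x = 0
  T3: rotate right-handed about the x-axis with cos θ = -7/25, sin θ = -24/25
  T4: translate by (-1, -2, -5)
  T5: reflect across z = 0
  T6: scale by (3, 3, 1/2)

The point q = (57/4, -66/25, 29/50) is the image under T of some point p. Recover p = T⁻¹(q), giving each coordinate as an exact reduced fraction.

p = (-3/4, 0, -2)

T1 = [1 0 0 -5; 0 1 0 -4; 0 0 1 2; 0 0 0 1]
T2·T1 = [-1 0 0 5; 0 1 0 -4; 0 0 1 2; 0 0 0 1]
T3·…·T1 = [-1 0 0 5; 0 -7/25 24/25 76/25; 0 -24/25 -7/25 82/25; 0 0 0 1]
T4·…·T1 = [-1 0 0 4; 0 -7/25 24/25 26/25; 0 -24/25 -7/25 -43/25; 0 0 0 1]
T5·…·T1 = [-1 0 0 4; 0 -7/25 24/25 26/25; 0 24/25 7/25 43/25; 0 0 0 1]
T6·…·T1 = [-3 0 0 12; 0 -21/25 72/25 78/25; 0 12/25 7/50 43/50; 0 0 0 1]
det M = 9/2; M⁻¹ = [-1/3 0 0 4; 0 -7/75 48/25 -34/25; 0 8/25 14/25 -37/25; 0 0 0 1]
M⁻¹ · (57/4, -66/25, 29/50)ᵀ = (-3/4, 0, -2)ᵀ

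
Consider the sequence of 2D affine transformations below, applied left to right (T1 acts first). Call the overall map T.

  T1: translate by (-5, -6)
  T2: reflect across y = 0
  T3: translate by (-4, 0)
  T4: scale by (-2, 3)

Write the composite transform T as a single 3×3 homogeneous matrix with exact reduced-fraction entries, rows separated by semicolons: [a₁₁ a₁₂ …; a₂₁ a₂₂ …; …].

T = [-2 0 18; 0 -3 18; 0 0 1]

T1 = [1 0 -5; 0 1 -6; 0 0 1]
T2·T1 = [1 0 -5; 0 -1 6; 0 0 1]
T3·…·T1 = [1 0 -9; 0 -1 6; 0 0 1]
T4·…·T1 = [-2 0 18; 0 -3 18; 0 0 1]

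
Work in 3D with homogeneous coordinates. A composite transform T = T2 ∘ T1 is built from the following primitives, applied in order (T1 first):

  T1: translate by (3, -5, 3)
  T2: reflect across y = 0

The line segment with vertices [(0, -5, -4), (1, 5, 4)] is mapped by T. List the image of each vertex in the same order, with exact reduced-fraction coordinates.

image vertices: (3, 10, -1), (4, 0, 7)

T1 translate by (3, -5, 3): (0, -5, -4) → (3, -10, -1); (1, 5, 4) → (4, 0, 7)
T2 reflect across y = 0: (3, -10, -1) → (3, 10, -1); (4, 0, 7) → (4, 0, 7)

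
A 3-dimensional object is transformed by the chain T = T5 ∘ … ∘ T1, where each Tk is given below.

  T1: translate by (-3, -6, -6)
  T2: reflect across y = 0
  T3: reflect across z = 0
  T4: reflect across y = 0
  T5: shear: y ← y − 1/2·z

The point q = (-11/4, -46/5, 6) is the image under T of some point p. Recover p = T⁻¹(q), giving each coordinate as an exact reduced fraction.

p = (1/4, -1/5, 0)

T1 = [1 0 0 -3; 0 1 0 -6; 0 0 1 -6; 0 0 0 1]
T2·T1 = [1 0 0 -3; 0 -1 0 6; 0 0 1 -6; 0 0 0 1]
T3·…·T1 = [1 0 0 -3; 0 -1 0 6; 0 0 -1 6; 0 0 0 1]
T4·…·T1 = [1 0 0 -3; 0 1 0 -6; 0 0 -1 6; 0 0 0 1]
T5·…·T1 = [1 0 0 -3; 0 1 1/2 -9; 0 0 -1 6; 0 0 0 1]
det M = -1; M⁻¹ = [1 0 0 3; 0 1 1/2 6; 0 0 -1 6; 0 0 0 1]
M⁻¹ · (-11/4, -46/5, 6)ᵀ = (1/4, -1/5, 0)ᵀ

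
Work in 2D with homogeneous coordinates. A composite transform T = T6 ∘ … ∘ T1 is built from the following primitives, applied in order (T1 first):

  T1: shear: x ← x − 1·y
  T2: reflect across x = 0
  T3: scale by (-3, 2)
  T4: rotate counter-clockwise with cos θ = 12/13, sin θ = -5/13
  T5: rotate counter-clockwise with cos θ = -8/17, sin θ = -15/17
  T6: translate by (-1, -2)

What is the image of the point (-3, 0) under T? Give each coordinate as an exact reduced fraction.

T1 shear: x ← x − 1·y: (-3, 0) → (-3, 0)
T2 reflect across x = 0: (-3, 0) → (3, 0)
T3 scale by (-3, 2): (3, 0) → (-9, 0)
T4 rotate counter-clockwise with cos θ = 12/13, sin θ = -5/13: (-9, 0) → (-108/13, 45/13)
T5 rotate counter-clockwise with cos θ = -8/17, sin θ = -15/17: (-108/13, 45/13) → (1539/221, 1260/221)
T6 translate by (-1, -2): (1539/221, 1260/221) → (1318/221, 818/221)

T(p) = (1318/221, 818/221)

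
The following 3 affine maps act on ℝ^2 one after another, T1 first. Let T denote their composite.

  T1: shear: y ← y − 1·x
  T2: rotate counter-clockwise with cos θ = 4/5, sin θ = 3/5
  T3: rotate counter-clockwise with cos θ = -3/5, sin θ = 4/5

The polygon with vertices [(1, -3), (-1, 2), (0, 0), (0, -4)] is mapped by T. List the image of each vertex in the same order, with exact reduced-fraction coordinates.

T1 shear: y ← y − 1·x: (1, -3) → (1, -4); (-1, 2) → (-1, 3); (0, 0) → (0, 0); (0, -4) → (0, -4)
T2 rotate counter-clockwise with cos θ = 4/5, sin θ = 3/5: (1, -4) → (16/5, -13/5); (-1, 3) → (-13/5, 9/5); (0, 0) → (0, 0); (0, -4) → (12/5, -16/5)
T3 rotate counter-clockwise with cos θ = -3/5, sin θ = 4/5: (16/5, -13/5) → (4/25, 103/25); (-13/5, 9/5) → (3/25, -79/25); (0, 0) → (0, 0); (12/5, -16/5) → (28/25, 96/25)

image vertices: (4/25, 103/25), (3/25, -79/25), (0, 0), (28/25, 96/25)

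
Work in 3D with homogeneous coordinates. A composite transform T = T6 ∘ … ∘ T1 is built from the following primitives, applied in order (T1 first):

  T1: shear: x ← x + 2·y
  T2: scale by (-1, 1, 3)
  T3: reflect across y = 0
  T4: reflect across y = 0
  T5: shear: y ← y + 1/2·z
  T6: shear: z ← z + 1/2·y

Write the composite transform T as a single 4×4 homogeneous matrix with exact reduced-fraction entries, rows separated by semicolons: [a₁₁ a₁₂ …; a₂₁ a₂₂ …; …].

T = [-1 -2 0 0; 0 1 3/2 0; 0 1/2 15/4 0; 0 0 0 1]

T1 = [1 2 0 0; 0 1 0 0; 0 0 1 0; 0 0 0 1]
T2·T1 = [-1 -2 0 0; 0 1 0 0; 0 0 3 0; 0 0 0 1]
T3·…·T1 = [-1 -2 0 0; 0 -1 0 0; 0 0 3 0; 0 0 0 1]
T4·…·T1 = [-1 -2 0 0; 0 1 0 0; 0 0 3 0; 0 0 0 1]
T5·…·T1 = [-1 -2 0 0; 0 1 3/2 0; 0 0 3 0; 0 0 0 1]
T6·…·T1 = [-1 -2 0 0; 0 1 3/2 0; 0 1/2 15/4 0; 0 0 0 1]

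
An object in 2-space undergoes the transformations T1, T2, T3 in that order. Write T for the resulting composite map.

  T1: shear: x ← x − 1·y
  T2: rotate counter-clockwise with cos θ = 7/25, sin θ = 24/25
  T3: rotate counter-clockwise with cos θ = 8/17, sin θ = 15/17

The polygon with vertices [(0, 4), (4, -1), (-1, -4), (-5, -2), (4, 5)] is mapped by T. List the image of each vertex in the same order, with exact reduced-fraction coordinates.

image vertices: (28/425, -2404/425), (-1223/425, 1789/425), (276/425, 2107/425), (1506/425, -283/425), (-1181/425, -1817/425)

T1 shear: x ← x − 1·y: (0, 4) → (-4, 4); (4, -1) → (5, -1); (-1, -4) → (3, -4); (-5, -2) → (-3, -2); (4, 5) → (-1, 5)
T2 rotate counter-clockwise with cos θ = 7/25, sin θ = 24/25: (-4, 4) → (-124/25, -68/25); (5, -1) → (59/25, 113/25); (3, -4) → (117/25, 44/25); (-3, -2) → (27/25, -86/25); (-1, 5) → (-127/25, 11/25)
T3 rotate counter-clockwise with cos θ = 8/17, sin θ = 15/17: (-124/25, -68/25) → (28/425, -2404/425); (59/25, 113/25) → (-1223/425, 1789/425); (117/25, 44/25) → (276/425, 2107/425); (27/25, -86/25) → (1506/425, -283/425); (-127/25, 11/25) → (-1181/425, -1817/425)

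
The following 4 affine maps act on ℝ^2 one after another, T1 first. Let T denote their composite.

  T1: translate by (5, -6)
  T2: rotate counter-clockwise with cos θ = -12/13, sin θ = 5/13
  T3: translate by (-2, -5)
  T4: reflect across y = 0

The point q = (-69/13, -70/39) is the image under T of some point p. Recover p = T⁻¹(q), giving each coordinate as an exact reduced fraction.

T1 = [1 0 5; 0 1 -6; 0 0 1]
T2·T1 = [-12/13 -5/13 -30/13; 5/13 -12/13 97/13; 0 0 1]
T3·…·T1 = [-12/13 -5/13 -56/13; 5/13 -12/13 32/13; 0 0 1]
T4·…·T1 = [-12/13 -5/13 -56/13; -5/13 12/13 -32/13; 0 0 1]
det M = -1; M⁻¹ = [-12/13 -5/13 -64/13; -5/13 12/13 8/13; 0 0 1]
M⁻¹ · (-69/13, -70/39)ᵀ = (2/3, 1)ᵀ

p = (2/3, 1)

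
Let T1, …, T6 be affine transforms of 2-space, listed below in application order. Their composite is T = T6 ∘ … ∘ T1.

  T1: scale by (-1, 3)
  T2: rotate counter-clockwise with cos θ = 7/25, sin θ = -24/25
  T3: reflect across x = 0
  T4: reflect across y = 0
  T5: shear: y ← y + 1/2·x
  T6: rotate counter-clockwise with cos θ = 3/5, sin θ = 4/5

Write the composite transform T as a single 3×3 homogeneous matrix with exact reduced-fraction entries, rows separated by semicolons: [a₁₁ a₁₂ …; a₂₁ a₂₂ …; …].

T1 = [-1 0 0; 0 3 0; 0 0 1]
T2·T1 = [-7/25 72/25 0; 24/25 21/25 0; 0 0 1]
T3·…·T1 = [7/25 -72/25 0; 24/25 21/25 0; 0 0 1]
T4·…·T1 = [7/25 -72/25 0; -24/25 -21/25 0; 0 0 1]
T5·…·T1 = [7/25 -72/25 0; -41/50 -57/25 0; 0 0 1]
T6·…·T1 = [103/125 12/125 0; -67/250 -459/125 0; 0 0 1]

T = [103/125 12/125 0; -67/250 -459/125 0; 0 0 1]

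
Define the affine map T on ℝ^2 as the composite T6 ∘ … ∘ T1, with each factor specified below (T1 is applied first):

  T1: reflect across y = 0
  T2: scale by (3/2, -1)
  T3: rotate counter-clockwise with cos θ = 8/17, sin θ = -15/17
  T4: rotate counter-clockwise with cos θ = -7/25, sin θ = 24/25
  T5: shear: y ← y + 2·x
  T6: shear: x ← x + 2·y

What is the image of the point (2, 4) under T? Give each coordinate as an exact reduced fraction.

T(p) = (2834/425, 311/85)

T1 reflect across y = 0: (2, 4) → (2, -4)
T2 scale by (3/2, -1): (2, -4) → (3, 4)
T3 rotate counter-clockwise with cos θ = 8/17, sin θ = -15/17: (3, 4) → (84/17, -13/17)
T4 rotate counter-clockwise with cos θ = -7/25, sin θ = 24/25: (84/17, -13/17) → (-276/425, 2107/425)
T5 shear: y ← y + 2·x: (-276/425, 2107/425) → (-276/425, 311/85)
T6 shear: x ← x + 2·y: (-276/425, 311/85) → (2834/425, 311/85)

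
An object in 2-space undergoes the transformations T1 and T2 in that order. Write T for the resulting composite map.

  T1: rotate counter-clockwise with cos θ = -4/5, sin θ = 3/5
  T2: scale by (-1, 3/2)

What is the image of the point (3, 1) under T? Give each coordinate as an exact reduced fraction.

T(p) = (3, 3/2)

T1 rotate counter-clockwise with cos θ = -4/5, sin θ = 3/5: (3, 1) → (-3, 1)
T2 scale by (-1, 3/2): (-3, 1) → (3, 3/2)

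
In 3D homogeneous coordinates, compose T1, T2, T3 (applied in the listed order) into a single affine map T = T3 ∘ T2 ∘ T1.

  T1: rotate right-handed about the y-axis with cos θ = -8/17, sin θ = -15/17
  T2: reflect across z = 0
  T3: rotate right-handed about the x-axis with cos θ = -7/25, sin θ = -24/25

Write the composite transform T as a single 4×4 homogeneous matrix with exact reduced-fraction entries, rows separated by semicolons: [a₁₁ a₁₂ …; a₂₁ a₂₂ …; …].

T1 = [-8/17 0 -15/17 0; 0 1 0 0; 15/17 0 -8/17 0; 0 0 0 1]
T2·T1 = [-8/17 0 -15/17 0; 0 1 0 0; -15/17 0 8/17 0; 0 0 0 1]
T3·…·T1 = [-8/17 0 -15/17 0; -72/85 -7/25 192/425 0; 21/85 -24/25 -56/425 0; 0 0 0 1]

T = [-8/17 0 -15/17 0; -72/85 -7/25 192/425 0; 21/85 -24/25 -56/425 0; 0 0 0 1]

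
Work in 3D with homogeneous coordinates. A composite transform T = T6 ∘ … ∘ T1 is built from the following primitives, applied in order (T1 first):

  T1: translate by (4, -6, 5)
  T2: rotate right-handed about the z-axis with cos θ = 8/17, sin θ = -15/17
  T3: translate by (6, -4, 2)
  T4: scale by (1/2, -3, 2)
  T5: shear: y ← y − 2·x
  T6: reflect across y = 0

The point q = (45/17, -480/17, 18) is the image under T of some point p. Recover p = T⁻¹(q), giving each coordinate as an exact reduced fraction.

T1 = [1 0 0 4; 0 1 0 -6; 0 0 1 5; 0 0 0 1]
T2·T1 = [8/17 15/17 0 -58/17; -15/17 8/17 0 -108/17; 0 0 1 5; 0 0 0 1]
T3·…·T1 = [8/17 15/17 0 44/17; -15/17 8/17 0 -176/17; 0 0 1 7; 0 0 0 1]
T4·…·T1 = [4/17 15/34 0 22/17; 45/17 -24/17 0 528/17; 0 0 2 14; 0 0 0 1]
T5·…·T1 = [4/17 15/34 0 22/17; 37/17 -39/17 0 484/17; 0 0 2 14; 0 0 0 1]
T6·…·T1 = [4/17 15/34 0 22/17; -37/17 39/17 0 -484/17; 0 0 2 14; 0 0 0 1]
det M = 3; M⁻¹ = [26/17 -5/17 0 -176/17; 74/51 8/51 0 44/17; 0 0 1/2 -7; 0 0 0 1]
M⁻¹ · (45/17, -480/17, 18)ᵀ = (2, 2, 2)ᵀ

p = (2, 2, 2)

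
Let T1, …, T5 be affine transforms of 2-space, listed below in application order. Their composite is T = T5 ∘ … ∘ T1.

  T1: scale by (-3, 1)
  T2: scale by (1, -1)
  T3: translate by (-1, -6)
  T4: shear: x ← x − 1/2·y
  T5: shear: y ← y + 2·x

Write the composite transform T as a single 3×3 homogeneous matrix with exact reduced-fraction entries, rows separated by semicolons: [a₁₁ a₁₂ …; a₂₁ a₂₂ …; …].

T1 = [-3 0 0; 0 1 0; 0 0 1]
T2·T1 = [-3 0 0; 0 -1 0; 0 0 1]
T3·…·T1 = [-3 0 -1; 0 -1 -6; 0 0 1]
T4·…·T1 = [-3 1/2 2; 0 -1 -6; 0 0 1]
T5·…·T1 = [-3 1/2 2; -6 0 -2; 0 0 1]

T = [-3 1/2 2; -6 0 -2; 0 0 1]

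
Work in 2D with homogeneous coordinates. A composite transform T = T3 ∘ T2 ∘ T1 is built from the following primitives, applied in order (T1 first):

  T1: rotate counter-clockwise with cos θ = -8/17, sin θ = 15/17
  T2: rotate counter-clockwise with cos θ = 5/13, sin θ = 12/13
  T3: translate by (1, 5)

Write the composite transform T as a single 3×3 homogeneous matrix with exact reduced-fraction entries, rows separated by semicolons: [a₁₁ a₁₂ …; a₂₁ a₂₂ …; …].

T = [-220/221 21/221 1; -21/221 -220/221 5; 0 0 1]

T1 = [-8/17 -15/17 0; 15/17 -8/17 0; 0 0 1]
T2·T1 = [-220/221 21/221 0; -21/221 -220/221 0; 0 0 1]
T3·…·T1 = [-220/221 21/221 1; -21/221 -220/221 5; 0 0 1]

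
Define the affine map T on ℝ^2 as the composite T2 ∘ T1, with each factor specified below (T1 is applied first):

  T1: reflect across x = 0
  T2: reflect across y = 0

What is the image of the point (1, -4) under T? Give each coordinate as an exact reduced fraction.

T1 reflect across x = 0: (1, -4) → (-1, -4)
T2 reflect across y = 0: (-1, -4) → (-1, 4)

T(p) = (-1, 4)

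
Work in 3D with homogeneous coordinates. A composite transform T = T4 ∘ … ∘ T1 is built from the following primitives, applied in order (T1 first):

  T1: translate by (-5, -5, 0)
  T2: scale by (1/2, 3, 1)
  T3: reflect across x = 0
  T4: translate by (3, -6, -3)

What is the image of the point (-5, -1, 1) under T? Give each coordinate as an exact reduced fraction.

T1 translate by (-5, -5, 0): (-5, -1, 1) → (-10, -6, 1)
T2 scale by (1/2, 3, 1): (-10, -6, 1) → (-5, -18, 1)
T3 reflect across x = 0: (-5, -18, 1) → (5, -18, 1)
T4 translate by (3, -6, -3): (5, -18, 1) → (8, -24, -2)

T(p) = (8, -24, -2)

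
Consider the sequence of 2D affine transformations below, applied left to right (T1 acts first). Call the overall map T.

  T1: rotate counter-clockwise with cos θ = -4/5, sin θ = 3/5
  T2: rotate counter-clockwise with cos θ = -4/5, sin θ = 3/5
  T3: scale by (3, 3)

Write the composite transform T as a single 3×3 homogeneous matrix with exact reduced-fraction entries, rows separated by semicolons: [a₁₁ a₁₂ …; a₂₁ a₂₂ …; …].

T = [21/25 72/25 0; -72/25 21/25 0; 0 0 1]

T1 = [-4/5 -3/5 0; 3/5 -4/5 0; 0 0 1]
T2·T1 = [7/25 24/25 0; -24/25 7/25 0; 0 0 1]
T3·…·T1 = [21/25 72/25 0; -72/25 21/25 0; 0 0 1]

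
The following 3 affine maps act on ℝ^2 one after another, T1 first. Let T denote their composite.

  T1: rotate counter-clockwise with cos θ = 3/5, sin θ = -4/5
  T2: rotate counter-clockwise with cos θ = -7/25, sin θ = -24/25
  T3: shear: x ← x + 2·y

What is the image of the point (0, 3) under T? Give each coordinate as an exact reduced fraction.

T1 rotate counter-clockwise with cos θ = 3/5, sin θ = -4/5: (0, 3) → (12/5, 9/5)
T2 rotate counter-clockwise with cos θ = -7/25, sin θ = -24/25: (12/5, 9/5) → (132/125, -351/125)
T3 shear: x ← x + 2·y: (132/125, -351/125) → (-114/25, -351/125)

T(p) = (-114/25, -351/125)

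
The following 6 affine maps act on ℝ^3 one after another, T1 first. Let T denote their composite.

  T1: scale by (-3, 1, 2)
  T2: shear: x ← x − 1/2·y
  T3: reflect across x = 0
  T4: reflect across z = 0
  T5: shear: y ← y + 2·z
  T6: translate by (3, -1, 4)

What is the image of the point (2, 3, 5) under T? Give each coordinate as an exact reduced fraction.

T(p) = (21/2, -18, -6)

T1 scale by (-3, 1, 2): (2, 3, 5) → (-6, 3, 10)
T2 shear: x ← x − 1/2·y: (-6, 3, 10) → (-15/2, 3, 10)
T3 reflect across x = 0: (-15/2, 3, 10) → (15/2, 3, 10)
T4 reflect across z = 0: (15/2, 3, 10) → (15/2, 3, -10)
T5 shear: y ← y + 2·z: (15/2, 3, -10) → (15/2, -17, -10)
T6 translate by (3, -1, 4): (15/2, -17, -10) → (21/2, -18, -6)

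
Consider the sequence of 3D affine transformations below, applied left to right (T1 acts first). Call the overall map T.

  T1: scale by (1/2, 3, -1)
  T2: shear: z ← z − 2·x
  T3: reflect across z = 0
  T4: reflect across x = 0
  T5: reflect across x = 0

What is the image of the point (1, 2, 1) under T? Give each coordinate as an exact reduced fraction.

T(p) = (1/2, 6, 2)

T1 scale by (1/2, 3, -1): (1, 2, 1) → (1/2, 6, -1)
T2 shear: z ← z − 2·x: (1/2, 6, -1) → (1/2, 6, -2)
T3 reflect across z = 0: (1/2, 6, -2) → (1/2, 6, 2)
T4 reflect across x = 0: (1/2, 6, 2) → (-1/2, 6, 2)
T5 reflect across x = 0: (-1/2, 6, 2) → (1/2, 6, 2)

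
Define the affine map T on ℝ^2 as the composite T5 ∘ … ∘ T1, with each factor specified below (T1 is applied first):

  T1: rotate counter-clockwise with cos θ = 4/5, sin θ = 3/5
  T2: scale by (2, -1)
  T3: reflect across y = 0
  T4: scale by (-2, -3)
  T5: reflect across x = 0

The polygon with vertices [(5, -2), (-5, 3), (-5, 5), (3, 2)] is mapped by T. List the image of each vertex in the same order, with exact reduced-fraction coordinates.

T1 rotate counter-clockwise with cos θ = 4/5, sin θ = 3/5: (5, -2) → (26/5, 7/5); (-5, 3) → (-29/5, -3/5); (-5, 5) → (-7, 1); (3, 2) → (6/5, 17/5)
T2 scale by (2, -1): (26/5, 7/5) → (52/5, -7/5); (-29/5, -3/5) → (-58/5, 3/5); (-7, 1) → (-14, -1); (6/5, 17/5) → (12/5, -17/5)
T3 reflect across y = 0: (52/5, -7/5) → (52/5, 7/5); (-58/5, 3/5) → (-58/5, -3/5); (-14, -1) → (-14, 1); (12/5, -17/5) → (12/5, 17/5)
T4 scale by (-2, -3): (52/5, 7/5) → (-104/5, -21/5); (-58/5, -3/5) → (116/5, 9/5); (-14, 1) → (28, -3); (12/5, 17/5) → (-24/5, -51/5)
T5 reflect across x = 0: (-104/5, -21/5) → (104/5, -21/5); (116/5, 9/5) → (-116/5, 9/5); (28, -3) → (-28, -3); (-24/5, -51/5) → (24/5, -51/5)

image vertices: (104/5, -21/5), (-116/5, 9/5), (-28, -3), (24/5, -51/5)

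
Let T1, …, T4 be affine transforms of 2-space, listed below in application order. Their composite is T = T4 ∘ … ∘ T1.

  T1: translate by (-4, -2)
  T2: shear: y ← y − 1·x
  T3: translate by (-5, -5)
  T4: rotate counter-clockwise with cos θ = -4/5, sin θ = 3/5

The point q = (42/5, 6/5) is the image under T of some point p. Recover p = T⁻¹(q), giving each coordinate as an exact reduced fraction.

T1 = [1 0 -4; 0 1 -2; 0 0 1]
T2·T1 = [1 0 -4; -1 1 2; 0 0 1]
T3·…·T1 = [1 0 -9; -1 1 -3; 0 0 1]
T4·…·T1 = [-1/5 -3/5 9; 7/5 -4/5 -3; 0 0 1]
det M = 1; M⁻¹ = [-4/5 3/5 9; -7/5 -1/5 12; 0 0 1]
M⁻¹ · (42/5, 6/5)ᵀ = (3, 0)ᵀ

p = (3, 0)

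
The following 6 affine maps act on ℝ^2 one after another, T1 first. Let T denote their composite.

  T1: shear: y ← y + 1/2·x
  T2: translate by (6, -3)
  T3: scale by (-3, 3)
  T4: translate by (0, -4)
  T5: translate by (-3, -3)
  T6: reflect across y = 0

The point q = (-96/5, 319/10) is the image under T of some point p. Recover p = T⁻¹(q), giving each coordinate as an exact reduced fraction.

p = (-3/5, -5)

T1 = [1 0 0; 1/2 1 0; 0 0 1]
T2·T1 = [1 0 6; 1/2 1 -3; 0 0 1]
T3·…·T1 = [-3 0 -18; 3/2 3 -9; 0 0 1]
T4·…·T1 = [-3 0 -18; 3/2 3 -13; 0 0 1]
T5·…·T1 = [-3 0 -21; 3/2 3 -16; 0 0 1]
T6·…·T1 = [-3 0 -21; -3/2 -3 16; 0 0 1]
det M = 9; M⁻¹ = [-1/3 0 -7; 1/6 -1/3 53/6; 0 0 1]
M⁻¹ · (-96/5, 319/10)ᵀ = (-3/5, -5)ᵀ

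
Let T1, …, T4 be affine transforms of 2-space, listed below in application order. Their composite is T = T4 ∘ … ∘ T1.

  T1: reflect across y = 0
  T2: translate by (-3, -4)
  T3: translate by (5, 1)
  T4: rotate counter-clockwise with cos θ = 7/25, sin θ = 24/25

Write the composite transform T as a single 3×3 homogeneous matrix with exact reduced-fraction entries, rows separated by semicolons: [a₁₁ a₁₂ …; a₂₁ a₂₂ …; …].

T1 = [1 0 0; 0 -1 0; 0 0 1]
T2·T1 = [1 0 -3; 0 -1 -4; 0 0 1]
T3·…·T1 = [1 0 2; 0 -1 -3; 0 0 1]
T4·…·T1 = [7/25 24/25 86/25; 24/25 -7/25 27/25; 0 0 1]

T = [7/25 24/25 86/25; 24/25 -7/25 27/25; 0 0 1]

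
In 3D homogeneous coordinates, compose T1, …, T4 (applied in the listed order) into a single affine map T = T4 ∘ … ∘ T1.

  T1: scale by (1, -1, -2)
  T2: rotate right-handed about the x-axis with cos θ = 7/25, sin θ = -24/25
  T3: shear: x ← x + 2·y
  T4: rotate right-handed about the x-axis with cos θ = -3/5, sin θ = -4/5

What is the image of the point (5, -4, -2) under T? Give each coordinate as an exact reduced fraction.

T1 scale by (1, -1, -2): (5, -4, -2) → (5, 4, 4)
T2 rotate right-handed about the x-axis with cos θ = 7/25, sin θ = -24/25: (5, 4, 4) → (5, 124/25, -68/25)
T3 shear: x ← x + 2·y: (5, 124/25, -68/25) → (373/25, 124/25, -68/25)
T4 rotate right-handed about the x-axis with cos θ = -3/5, sin θ = -4/5: (373/25, 124/25, -68/25) → (373/25, -644/125, -292/125)

T(p) = (373/25, -644/125, -292/125)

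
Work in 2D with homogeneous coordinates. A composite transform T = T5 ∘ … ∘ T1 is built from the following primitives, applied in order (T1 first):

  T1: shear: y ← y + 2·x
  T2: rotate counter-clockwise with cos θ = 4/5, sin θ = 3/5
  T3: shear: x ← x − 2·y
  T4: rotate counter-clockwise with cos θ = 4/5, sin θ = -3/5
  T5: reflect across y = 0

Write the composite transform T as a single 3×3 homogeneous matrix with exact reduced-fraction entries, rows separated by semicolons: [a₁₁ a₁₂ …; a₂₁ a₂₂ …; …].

T = [-63/25 -32/25 0; -116/25 -49/25 0; 0 0 1]

T1 = [1 0 0; 2 1 0; 0 0 1]
T2·T1 = [-2/5 -3/5 0; 11/5 4/5 0; 0 0 1]
T3·…·T1 = [-24/5 -11/5 0; 11/5 4/5 0; 0 0 1]
T4·…·T1 = [-63/25 -32/25 0; 116/25 49/25 0; 0 0 1]
T5·…·T1 = [-63/25 -32/25 0; -116/25 -49/25 0; 0 0 1]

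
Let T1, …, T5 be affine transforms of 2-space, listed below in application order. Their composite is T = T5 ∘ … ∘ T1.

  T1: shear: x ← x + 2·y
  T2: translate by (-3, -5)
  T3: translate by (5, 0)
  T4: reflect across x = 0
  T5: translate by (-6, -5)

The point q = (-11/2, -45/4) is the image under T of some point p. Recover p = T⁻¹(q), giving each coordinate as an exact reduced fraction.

p = (0, -5/4)

T1 = [1 2 0; 0 1 0; 0 0 1]
T2·T1 = [1 2 -3; 0 1 -5; 0 0 1]
T3·…·T1 = [1 2 2; 0 1 -5; 0 0 1]
T4·…·T1 = [-1 -2 -2; 0 1 -5; 0 0 1]
T5·…·T1 = [-1 -2 -8; 0 1 -10; 0 0 1]
det M = -1; M⁻¹ = [-1 -2 -28; 0 1 10; 0 0 1]
M⁻¹ · (-11/2, -45/4)ᵀ = (0, -5/4)ᵀ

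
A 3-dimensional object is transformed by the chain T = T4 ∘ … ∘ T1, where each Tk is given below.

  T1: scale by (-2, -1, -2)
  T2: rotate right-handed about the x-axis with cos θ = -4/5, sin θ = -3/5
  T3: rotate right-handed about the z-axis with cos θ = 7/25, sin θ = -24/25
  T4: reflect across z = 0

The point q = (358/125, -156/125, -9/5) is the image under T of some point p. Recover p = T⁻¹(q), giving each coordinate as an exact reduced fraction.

T1 = [-2 0 0 0; 0 -1 0 0; 0 0 -2 0; 0 0 0 1]
T2·T1 = [-2 0 0 0; 0 4/5 -6/5 0; 0 3/5 8/5 0; 0 0 0 1]
T3·…·T1 = [-14/25 96/125 -144/125 0; 48/25 28/125 -42/125 0; 0 3/5 8/5 0; 0 0 0 1]
T4·…·T1 = [-14/25 96/125 -144/125 0; 48/25 28/125 -42/125 0; 0 -3/5 -8/5 0; 0 0 0 1]
det M = 4; M⁻¹ = [-7/50 12/25 0 0; 96/125 28/125 -3/5 0; -36/125 -21/250 -2/5 0; 0 0 0 1]
M⁻¹ · (358/125, -156/125, -9/5)ᵀ = (-1, 3, 0)ᵀ

p = (-1, 3, 0)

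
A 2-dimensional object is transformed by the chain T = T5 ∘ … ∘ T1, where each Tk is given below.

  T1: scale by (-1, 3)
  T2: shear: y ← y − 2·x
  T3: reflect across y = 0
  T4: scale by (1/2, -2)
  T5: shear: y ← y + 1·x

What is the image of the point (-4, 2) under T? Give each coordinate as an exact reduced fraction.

T1 scale by (-1, 3): (-4, 2) → (4, 6)
T2 shear: y ← y − 2·x: (4, 6) → (4, -2)
T3 reflect across y = 0: (4, -2) → (4, 2)
T4 scale by (1/2, -2): (4, 2) → (2, -4)
T5 shear: y ← y + 1·x: (2, -4) → (2, -2)

T(p) = (2, -2)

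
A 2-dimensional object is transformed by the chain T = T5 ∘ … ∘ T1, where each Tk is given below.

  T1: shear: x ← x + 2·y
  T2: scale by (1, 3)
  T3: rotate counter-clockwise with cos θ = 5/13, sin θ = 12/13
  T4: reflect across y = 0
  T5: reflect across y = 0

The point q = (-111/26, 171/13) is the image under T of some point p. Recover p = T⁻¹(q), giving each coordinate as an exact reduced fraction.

p = (9/2, 3)

T1 = [1 2 0; 0 1 0; 0 0 1]
T2·T1 = [1 2 0; 0 3 0; 0 0 1]
T3·…·T1 = [5/13 -2 0; 12/13 3 0; 0 0 1]
T4·…·T1 = [5/13 -2 0; -12/13 -3 0; 0 0 1]
T5·…·T1 = [5/13 -2 0; 12/13 3 0; 0 0 1]
det M = 3; M⁻¹ = [1 2/3 0; -4/13 5/39 0; 0 0 1]
M⁻¹ · (-111/26, 171/13)ᵀ = (9/2, 3)ᵀ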